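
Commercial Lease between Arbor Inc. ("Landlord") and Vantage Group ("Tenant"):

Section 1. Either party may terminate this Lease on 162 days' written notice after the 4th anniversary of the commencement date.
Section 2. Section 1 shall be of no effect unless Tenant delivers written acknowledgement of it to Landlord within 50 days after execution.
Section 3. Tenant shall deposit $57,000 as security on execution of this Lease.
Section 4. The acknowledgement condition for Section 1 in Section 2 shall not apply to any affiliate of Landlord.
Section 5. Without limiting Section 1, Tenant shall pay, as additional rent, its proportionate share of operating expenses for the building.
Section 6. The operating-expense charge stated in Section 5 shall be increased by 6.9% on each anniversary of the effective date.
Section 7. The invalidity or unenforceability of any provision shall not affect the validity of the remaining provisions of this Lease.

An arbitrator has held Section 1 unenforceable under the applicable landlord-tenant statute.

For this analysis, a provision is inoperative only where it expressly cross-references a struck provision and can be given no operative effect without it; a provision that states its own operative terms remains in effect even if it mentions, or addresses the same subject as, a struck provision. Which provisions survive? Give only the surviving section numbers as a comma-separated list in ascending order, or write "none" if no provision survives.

3, 5, 6, 7

Section 1 is struck. Section 2 merely fixes the acknowledgement condition for Section 1; with Section 1 gone it has nothing to operate on and falls away. Section 4 operates only by reference to Section 2, so it falls with Section 2. Although Section 5 refers to Section 1, its operative terms do not depend on Section 1, so it remains in effect. Under the severability clause in Section 7, the remaining provisions continue in force. The provisions still in force are Section 3, Section 5, Section 6, and Section 7.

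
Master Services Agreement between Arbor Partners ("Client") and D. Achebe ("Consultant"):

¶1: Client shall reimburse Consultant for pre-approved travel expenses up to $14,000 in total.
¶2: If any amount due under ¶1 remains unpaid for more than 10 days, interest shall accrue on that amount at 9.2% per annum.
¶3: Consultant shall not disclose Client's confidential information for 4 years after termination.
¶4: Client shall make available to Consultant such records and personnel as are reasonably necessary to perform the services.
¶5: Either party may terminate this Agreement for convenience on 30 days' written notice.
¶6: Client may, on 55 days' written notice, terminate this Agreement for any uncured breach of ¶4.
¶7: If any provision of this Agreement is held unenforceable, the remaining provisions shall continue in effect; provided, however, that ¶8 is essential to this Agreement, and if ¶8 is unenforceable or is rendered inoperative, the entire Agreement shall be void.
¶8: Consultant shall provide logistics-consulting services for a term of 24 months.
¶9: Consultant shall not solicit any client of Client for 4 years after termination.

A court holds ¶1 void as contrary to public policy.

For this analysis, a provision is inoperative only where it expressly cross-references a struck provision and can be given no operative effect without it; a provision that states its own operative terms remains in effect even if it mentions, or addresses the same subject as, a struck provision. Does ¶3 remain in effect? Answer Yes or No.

Yes

¶1 is struck. The whole of ¶2 is the default interest on the expense reimbursement, defined by reference to ¶1, so ¶2 cannot stand once ¶1 is removed. ¶7 makes ¶8 an essential term, but ¶8 is unaffected, so the severability proviso in ¶7 preserves the remaining provisions. ¶3, ¶4, ¶5, ¶6, ¶7, ¶8, and ¶9 remain in effect. ¶3 is among the surviving provisions, so the answer is yes.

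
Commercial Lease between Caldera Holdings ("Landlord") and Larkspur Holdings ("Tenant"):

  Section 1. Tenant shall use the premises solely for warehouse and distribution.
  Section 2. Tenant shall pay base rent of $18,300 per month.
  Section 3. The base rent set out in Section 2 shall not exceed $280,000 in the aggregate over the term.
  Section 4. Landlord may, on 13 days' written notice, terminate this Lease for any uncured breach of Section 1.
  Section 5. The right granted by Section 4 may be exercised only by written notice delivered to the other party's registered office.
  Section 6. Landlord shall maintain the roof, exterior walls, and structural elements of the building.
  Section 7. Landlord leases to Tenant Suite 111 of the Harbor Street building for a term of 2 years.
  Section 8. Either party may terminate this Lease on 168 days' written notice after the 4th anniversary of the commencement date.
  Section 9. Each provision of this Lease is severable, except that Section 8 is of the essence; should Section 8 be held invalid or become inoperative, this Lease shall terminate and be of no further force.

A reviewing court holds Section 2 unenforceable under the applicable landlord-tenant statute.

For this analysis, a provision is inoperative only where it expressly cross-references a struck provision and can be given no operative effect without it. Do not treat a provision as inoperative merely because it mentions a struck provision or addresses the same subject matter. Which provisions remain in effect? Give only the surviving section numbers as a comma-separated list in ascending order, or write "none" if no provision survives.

Section 2 is struck. The whole of Section 3 is the aggregate cap on the base rent, defined by reference to Section 2, so Section 3 cannot stand once Section 2 is removed. Section 9 makes Section 8 an essential term, but Section 8 is unaffected, so the severability proviso in Section 9 preserves the remaining provisions. Section 1, Section 4, Section 5, Section 6, Section 7, Section 8, and Section 9 remain in effect.

1, 4, 5, 6, 7, 8, 9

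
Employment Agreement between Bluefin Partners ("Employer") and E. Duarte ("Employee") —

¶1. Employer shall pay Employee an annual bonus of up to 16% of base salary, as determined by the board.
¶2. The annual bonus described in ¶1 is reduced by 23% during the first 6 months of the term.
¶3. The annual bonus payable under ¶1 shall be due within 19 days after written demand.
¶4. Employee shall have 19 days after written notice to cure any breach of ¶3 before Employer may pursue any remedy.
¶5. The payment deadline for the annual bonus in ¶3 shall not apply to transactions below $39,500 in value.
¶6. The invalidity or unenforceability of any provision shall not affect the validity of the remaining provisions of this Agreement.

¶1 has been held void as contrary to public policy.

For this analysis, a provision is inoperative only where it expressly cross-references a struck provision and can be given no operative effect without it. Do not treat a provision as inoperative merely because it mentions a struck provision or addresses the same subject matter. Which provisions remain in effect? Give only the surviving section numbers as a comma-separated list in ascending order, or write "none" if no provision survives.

¶1 is struck. The whole of ¶2 is the introductory reduction to the annual bonus, defined by reference to ¶1, so ¶2 cannot stand once ¶1 is removed. The whole of ¶3 is the payment deadline for the annual bonus, defined by reference to ¶1, so ¶3 cannot stand once ¶1 is removed. ¶4 has no operative effect of its own apart from ¶3 and is therefore inoperative. ¶5 has no operative effect of its own apart from ¶3 and is therefore inoperative. ¶6 is a severability clause and preserves every provision that can still be given independent effect. Only ¶6 remains in effect.

6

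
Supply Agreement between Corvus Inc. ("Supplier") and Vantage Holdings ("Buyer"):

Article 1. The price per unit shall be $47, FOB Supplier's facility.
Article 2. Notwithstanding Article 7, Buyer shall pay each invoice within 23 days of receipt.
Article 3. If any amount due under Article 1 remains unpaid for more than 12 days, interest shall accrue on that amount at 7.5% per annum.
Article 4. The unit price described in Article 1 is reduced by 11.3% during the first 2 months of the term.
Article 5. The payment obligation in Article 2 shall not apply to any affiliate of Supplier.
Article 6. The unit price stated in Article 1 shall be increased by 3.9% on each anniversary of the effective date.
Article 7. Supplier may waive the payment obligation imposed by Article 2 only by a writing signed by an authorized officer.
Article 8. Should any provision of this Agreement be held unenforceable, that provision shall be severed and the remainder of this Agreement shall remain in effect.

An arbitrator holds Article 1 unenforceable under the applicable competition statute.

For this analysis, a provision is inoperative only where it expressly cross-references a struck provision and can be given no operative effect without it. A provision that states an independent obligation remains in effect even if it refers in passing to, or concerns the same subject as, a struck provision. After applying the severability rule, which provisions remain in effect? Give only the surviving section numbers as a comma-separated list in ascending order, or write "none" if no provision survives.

2, 5, 7, 8

Article 1 is struck. Article 3 has no operative effect of its own apart from Article 1 and is therefore inoperative. The whole of Article 4 is the introductory reduction to the unit price, defined by reference to Article 1, so Article 4 cannot stand once Article 1 is removed. Article 6 does nothing except set the escalation of the unit price by reference to Article 1; with Article 1 gone it has no independent effect and is inoperative. Article 8 is a severability clause and preserves every provision that can still be given independent effect. The provisions still in force are Article 2, Article 5, Article 7, and Article 8.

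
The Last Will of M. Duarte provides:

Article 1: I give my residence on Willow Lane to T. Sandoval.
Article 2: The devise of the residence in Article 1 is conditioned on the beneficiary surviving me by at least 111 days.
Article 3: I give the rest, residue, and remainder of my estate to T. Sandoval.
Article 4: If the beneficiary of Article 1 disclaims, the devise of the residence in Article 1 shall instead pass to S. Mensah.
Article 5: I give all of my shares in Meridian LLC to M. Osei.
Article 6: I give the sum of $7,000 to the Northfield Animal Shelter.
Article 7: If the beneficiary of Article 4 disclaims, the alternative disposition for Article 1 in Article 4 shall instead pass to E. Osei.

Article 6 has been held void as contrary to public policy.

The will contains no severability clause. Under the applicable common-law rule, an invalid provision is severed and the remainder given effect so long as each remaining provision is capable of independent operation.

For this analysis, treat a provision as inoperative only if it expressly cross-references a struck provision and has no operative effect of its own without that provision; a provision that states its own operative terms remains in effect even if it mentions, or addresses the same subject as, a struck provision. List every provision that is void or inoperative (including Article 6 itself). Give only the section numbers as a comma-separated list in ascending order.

6

Article 6 is struck. No other provision's operative terms depend on Article 6. With no severability clause, the stated default rule severs what cannot stand and enforces each remaining provision that can operate on its own. Article 1, Article 2, Article 3, Article 4, Article 5, and Article 7 remain in effect.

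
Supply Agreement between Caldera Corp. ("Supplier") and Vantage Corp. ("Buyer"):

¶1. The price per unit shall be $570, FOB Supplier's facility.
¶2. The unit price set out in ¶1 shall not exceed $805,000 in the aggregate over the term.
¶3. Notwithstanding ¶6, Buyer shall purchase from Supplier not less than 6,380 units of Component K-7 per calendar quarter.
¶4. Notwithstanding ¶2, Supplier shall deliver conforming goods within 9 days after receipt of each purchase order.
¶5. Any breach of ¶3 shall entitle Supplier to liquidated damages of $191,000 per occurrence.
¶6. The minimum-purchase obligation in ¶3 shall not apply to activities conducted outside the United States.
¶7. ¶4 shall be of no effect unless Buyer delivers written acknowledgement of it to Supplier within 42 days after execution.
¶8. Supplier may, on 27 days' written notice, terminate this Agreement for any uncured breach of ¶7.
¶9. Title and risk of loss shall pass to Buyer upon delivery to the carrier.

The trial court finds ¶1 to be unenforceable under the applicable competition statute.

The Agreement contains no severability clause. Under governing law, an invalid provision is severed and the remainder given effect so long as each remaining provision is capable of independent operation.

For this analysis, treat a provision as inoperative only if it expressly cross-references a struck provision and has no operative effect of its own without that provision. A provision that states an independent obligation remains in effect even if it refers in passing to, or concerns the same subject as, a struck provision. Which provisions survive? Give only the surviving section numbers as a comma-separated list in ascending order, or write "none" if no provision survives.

¶1 is struck. The whole of ¶2 is the aggregate cap on the unit price, defined by reference to ¶1, so ¶2 cannot stand once ¶1 is removed. ¶4 mentions ¶2 but its own obligation stands independently of ¶2, so ¶4 is not affected. Under the stated default rule, only provisions that cannot operate independently fall away; the rest are enforced. That leaves ¶3, ¶4, ¶5, ¶6, ¶7, ¶8, and ¶9 in effect.

3, 4, 5, 6, 7, 8, 9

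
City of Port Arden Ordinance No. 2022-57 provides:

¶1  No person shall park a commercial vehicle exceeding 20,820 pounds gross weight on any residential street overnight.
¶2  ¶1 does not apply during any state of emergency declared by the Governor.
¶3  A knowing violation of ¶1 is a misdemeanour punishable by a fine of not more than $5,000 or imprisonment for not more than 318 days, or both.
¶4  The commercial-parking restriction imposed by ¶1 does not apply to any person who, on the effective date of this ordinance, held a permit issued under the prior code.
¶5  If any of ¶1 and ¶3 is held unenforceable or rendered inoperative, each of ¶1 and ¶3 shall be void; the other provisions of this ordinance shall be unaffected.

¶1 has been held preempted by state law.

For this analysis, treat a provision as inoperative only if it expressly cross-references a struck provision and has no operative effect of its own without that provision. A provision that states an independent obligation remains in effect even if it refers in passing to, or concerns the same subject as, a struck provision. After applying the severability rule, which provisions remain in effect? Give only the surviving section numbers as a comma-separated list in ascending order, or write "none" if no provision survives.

5

¶1 is struck. ¶2 operates only by reference to ¶1, so it falls with ¶1. ¶3 has no operative effect of its own apart from ¶1 and is therefore inoperative. ¶4 operates only by reference to ¶1, so it falls with ¶1. ¶5 declares ¶1 and ¶3 mutually dependent; since one of them has fallen, all of them are of no effect. The remainder continues in force under ¶5. Only ¶5 remains in effect.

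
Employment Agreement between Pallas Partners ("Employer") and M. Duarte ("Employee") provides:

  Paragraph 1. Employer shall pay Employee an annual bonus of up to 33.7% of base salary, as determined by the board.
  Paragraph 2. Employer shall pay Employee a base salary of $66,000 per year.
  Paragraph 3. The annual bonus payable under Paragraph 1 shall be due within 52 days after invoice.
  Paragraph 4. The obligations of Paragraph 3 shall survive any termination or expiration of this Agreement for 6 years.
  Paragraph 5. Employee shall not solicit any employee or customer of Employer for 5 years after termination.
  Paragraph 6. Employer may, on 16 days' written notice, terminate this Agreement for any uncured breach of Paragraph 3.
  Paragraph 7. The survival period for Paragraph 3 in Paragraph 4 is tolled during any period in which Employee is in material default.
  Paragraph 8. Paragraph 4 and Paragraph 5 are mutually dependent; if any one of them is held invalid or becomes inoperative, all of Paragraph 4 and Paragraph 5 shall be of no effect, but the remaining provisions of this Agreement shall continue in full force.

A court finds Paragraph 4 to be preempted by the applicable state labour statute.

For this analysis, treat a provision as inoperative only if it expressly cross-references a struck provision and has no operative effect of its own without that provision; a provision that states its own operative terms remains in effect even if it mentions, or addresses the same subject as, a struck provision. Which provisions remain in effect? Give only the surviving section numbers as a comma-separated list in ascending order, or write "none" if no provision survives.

1, 2, 3, 6, 8

Paragraph 4 is struck. Paragraph 7 operates only by reference to Paragraph 4, so it falls with Paragraph 4. Paragraph 8 declares Paragraph 4 and Paragraph 5 mutually dependent; since one of them has fallen, all of them are of no effect. That brings down Paragraph 5 as well. The remainder continues in force under Paragraph 8. Paragraph 1, Paragraph 2, Paragraph 3, Paragraph 6, and Paragraph 8 remain in effect.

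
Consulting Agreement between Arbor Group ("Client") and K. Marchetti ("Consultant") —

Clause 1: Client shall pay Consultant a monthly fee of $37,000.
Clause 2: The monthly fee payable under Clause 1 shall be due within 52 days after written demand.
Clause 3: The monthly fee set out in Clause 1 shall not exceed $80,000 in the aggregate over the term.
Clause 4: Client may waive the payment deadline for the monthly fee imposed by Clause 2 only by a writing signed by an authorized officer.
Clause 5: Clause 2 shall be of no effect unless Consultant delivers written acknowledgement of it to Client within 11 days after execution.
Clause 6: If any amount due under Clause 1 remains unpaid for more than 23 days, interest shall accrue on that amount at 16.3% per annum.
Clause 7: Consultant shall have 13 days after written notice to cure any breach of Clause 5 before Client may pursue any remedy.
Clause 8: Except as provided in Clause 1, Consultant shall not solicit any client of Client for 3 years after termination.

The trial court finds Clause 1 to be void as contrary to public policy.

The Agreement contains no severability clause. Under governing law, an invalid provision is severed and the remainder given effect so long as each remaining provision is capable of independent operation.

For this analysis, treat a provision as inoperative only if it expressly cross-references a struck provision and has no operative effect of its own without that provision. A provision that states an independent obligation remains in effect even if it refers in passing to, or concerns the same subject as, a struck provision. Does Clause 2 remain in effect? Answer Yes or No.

No

Clause 1 is struck. Clause 2 does nothing except set the payment deadline for the monthly fee by reference to Clause 1; with Clause 1 gone it has no independent effect and is inoperative. Clause 3 does nothing except set the aggregate cap on the monthly fee by reference to Clause 1; with Clause 1 gone it has no independent effect and is inoperative. Clause 6 has no operative effect of its own apart from Clause 1 and is therefore inoperative. Clause 4 merely fixes the waiver condition for Clause 2; with Clause 2 gone it has nothing to operate on and falls away. The only function of Clause 5 is the acknowledgement condition for Clause 2, so it cannot stand once Clause 2 is removed. Clause 7 merely fixes the cure period for breach of Clause 5; with Clause 5 gone it has nothing to operate on and falls away. Although Clause 8 refers to Clause 1, its operative terms do not depend on Clause 1, so it remains in effect. Under the stated default rule, only provisions that cannot operate independently fall away; the rest are enforced. Only Clause 8 remains in effect. Clause 2 is among the inoperative provisions, so the answer is no.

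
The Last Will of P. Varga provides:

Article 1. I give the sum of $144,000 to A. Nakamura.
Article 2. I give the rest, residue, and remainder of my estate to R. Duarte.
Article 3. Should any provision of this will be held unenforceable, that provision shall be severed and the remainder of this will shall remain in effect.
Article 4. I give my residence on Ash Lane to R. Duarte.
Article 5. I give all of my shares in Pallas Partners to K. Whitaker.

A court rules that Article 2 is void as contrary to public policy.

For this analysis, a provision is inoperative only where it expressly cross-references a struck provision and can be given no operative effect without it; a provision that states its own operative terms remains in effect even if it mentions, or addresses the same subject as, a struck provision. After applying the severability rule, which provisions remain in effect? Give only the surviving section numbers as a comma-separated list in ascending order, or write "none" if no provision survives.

Article 2 is struck. Nothing else in the will is defined by reference to Article 2. Article 3 is a severability clause and preserves every provision that can still be given independent effect. That leaves Article 1, Article 3, Article 4, and Article 5 in effect.

1, 3, 4, 5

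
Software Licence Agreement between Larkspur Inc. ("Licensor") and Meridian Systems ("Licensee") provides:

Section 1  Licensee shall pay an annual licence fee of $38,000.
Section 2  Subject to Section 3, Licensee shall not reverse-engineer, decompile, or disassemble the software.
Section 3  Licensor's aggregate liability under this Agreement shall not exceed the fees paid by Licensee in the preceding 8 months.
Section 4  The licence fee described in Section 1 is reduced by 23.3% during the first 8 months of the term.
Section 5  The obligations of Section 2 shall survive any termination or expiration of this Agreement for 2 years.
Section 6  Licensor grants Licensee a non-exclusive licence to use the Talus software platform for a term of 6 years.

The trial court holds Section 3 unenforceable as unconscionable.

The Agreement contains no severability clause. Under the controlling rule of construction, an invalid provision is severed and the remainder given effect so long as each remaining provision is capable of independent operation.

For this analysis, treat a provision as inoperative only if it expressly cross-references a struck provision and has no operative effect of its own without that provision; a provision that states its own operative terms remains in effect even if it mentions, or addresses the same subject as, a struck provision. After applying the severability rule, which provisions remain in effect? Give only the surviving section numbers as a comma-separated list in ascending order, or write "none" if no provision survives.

1, 2, 4, 5, 6

Section 3 is struck. Although Section 2 refers to Section 3, its operative terms do not depend on Section 3, so it remains in effect. Nothing else in the Agreement is defined by reference to Section 3. With no severability clause, the stated default rule severs what cannot stand and enforces each remaining provision that can operate on its own. That leaves Section 1, Section 2, Section 4, Section 5, and Section 6 in effect.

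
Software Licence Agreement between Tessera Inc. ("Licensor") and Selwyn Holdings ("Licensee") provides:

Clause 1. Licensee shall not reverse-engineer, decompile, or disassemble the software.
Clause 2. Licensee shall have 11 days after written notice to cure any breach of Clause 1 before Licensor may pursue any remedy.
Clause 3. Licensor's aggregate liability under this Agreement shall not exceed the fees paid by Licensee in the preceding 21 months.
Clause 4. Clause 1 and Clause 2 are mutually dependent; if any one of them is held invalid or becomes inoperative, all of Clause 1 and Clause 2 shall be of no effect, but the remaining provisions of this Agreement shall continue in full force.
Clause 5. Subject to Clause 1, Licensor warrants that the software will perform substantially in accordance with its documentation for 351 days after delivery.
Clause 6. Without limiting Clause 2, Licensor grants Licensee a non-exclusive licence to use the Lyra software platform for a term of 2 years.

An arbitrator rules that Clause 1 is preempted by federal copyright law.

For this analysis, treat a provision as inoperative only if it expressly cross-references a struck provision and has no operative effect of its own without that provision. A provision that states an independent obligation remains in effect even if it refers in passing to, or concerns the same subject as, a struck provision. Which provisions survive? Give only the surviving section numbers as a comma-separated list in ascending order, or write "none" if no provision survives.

3, 4, 5, 6

Clause 1 is struck. Clause 2 has no operative effect of its own apart from Clause 1 and is therefore inoperative. Although Clause 6 refers to Clause 2, its operative terms do not depend on Clause 2, so it remains in effect. Clause 5 mentions Clause 1 but its own obligation stands independently of Clause 1, so Clause 5 is not affected. Clause 4 declares Clause 1 and Clause 2 mutually dependent; since one of them has fallen, all of them are of no effect. The remainder continues in force under Clause 4. The provisions still in force are Clause 3, Clause 4, Clause 5, and Clause 6.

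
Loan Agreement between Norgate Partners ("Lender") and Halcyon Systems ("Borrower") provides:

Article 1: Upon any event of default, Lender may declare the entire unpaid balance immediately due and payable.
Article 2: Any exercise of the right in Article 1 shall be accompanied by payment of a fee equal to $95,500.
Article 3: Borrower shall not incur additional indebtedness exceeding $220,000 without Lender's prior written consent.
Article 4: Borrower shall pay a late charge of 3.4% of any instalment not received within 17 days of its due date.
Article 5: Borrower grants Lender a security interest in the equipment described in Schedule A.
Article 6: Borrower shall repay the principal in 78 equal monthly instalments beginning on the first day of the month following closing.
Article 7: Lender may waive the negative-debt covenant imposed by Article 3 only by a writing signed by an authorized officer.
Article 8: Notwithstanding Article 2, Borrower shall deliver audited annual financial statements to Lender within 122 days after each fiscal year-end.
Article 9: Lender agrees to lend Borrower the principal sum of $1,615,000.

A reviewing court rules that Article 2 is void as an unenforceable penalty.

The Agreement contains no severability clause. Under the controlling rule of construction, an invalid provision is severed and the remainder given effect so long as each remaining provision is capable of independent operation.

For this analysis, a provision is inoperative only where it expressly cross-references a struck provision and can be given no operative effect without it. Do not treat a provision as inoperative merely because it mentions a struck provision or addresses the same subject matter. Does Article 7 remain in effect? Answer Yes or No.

Article 2 is struck. Article 8 mentions Article 2 but its own obligation stands independently of Article 2, so Article 8 is not affected. Nothing else in the Agreement is defined by reference to Article 2. With no severability clause, the stated default rule severs what cannot stand and enforces each remaining provision that can operate on its own. Article 1, Article 3, Article 4, Article 5, Article 6, Article 7, Article 8, and Article 9 remain in effect. Article 7 is among the surviving provisions, so the answer is yes.

Yes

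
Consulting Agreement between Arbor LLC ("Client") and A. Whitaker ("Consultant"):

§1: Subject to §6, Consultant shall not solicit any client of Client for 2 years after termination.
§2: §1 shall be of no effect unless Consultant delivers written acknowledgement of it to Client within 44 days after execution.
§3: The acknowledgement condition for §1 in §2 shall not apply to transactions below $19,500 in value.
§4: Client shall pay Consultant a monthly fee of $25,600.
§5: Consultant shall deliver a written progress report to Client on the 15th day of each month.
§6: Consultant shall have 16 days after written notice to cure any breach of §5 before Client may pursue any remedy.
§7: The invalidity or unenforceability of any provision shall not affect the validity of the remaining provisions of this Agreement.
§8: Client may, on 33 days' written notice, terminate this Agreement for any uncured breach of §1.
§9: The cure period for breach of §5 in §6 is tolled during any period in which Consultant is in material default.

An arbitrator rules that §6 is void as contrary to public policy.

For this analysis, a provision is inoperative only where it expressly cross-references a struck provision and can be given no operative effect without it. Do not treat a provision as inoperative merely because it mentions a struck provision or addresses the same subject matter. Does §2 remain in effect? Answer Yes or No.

Yes

§6 is struck. §9 has no operative effect of its own apart from §6 and is therefore inoperative. Although §1 refers to §6, its operative terms do not depend on §6, so it remains in effect. Under the severability clause in §7, the remaining provisions continue in force. That leaves §1, §2, §3, §4, §5, §7, and §8 in effect. §2 is among the surviving provisions, so the answer is yes.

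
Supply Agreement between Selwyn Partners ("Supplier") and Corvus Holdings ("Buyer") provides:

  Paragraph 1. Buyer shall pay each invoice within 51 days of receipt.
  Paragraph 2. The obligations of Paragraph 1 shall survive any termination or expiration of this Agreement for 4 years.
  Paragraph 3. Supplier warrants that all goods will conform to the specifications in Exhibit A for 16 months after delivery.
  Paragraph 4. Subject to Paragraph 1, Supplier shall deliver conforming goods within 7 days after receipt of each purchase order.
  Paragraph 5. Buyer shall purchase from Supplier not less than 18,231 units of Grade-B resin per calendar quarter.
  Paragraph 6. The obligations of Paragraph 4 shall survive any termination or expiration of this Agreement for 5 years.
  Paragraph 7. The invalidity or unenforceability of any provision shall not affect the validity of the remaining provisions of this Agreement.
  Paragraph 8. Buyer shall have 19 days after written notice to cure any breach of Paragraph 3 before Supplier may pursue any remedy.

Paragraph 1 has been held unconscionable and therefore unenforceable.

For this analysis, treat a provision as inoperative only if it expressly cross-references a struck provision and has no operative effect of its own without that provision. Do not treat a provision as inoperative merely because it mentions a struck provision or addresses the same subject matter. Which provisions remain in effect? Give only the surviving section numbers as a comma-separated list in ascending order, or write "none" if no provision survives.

Paragraph 1 is struck. Paragraph 2 operates only by reference to Paragraph 1, so it falls with Paragraph 1. Paragraph 4 mentions Paragraph 1 but its own obligation stands independently of Paragraph 1, so Paragraph 4 is not affected. Paragraph 7 is a severability clause and preserves every provision that can still be given independent effect. Paragraph 3, Paragraph 4, Paragraph 5, Paragraph 6, Paragraph 7, and Paragraph 8 remain in effect.

3, 4, 5, 6, 7, 8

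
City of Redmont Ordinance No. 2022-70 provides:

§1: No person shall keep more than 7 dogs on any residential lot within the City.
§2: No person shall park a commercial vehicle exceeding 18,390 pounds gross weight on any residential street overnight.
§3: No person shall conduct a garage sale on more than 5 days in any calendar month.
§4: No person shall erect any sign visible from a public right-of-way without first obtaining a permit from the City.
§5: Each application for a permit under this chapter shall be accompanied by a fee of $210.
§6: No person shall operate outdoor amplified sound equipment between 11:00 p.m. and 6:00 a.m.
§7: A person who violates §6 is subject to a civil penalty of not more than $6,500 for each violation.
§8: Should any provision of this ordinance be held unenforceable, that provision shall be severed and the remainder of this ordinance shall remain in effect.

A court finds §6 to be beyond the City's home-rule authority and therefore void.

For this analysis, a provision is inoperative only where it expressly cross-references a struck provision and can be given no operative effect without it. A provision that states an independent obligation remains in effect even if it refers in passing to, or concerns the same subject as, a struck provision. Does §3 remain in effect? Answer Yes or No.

Yes

§6 is struck. The only function of §7 is the civil penalty for violating §6, so it cannot stand once §6 is removed. Under the severability clause in §8, the remaining provisions continue in force. The provisions still in force are §1, §2, §3, §4, §5, and §8. §3 is among the surviving provisions, so the answer is yes.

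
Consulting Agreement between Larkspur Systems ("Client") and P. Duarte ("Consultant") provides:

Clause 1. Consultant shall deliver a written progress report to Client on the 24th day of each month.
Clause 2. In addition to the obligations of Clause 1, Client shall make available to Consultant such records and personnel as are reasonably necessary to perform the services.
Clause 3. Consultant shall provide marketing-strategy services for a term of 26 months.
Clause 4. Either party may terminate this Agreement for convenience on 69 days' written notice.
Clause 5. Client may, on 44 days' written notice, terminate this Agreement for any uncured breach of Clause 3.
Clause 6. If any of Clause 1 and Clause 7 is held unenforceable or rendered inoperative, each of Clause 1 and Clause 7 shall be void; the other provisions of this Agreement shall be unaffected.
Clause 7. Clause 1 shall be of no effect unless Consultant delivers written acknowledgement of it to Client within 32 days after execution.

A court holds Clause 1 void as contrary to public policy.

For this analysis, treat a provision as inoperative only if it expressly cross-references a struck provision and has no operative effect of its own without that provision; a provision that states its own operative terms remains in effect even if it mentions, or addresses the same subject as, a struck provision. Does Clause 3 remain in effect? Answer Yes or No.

Clause 1 is struck. Clause 7 operates only by reference to Clause 1, so it falls with Clause 1. Although Clause 2 refers to Clause 1, its operative terms do not depend on Clause 1, so it remains in effect. Clause 6 declares Clause 1 and Clause 7 mutually dependent; since one of them has fallen, all of them are of no effect. The remainder continues in force under Clause 6. That leaves Clause 2, Clause 3, Clause 4, Clause 5, and Clause 6 in effect. Clause 3 is among the surviving provisions, so the answer is yes.

Yes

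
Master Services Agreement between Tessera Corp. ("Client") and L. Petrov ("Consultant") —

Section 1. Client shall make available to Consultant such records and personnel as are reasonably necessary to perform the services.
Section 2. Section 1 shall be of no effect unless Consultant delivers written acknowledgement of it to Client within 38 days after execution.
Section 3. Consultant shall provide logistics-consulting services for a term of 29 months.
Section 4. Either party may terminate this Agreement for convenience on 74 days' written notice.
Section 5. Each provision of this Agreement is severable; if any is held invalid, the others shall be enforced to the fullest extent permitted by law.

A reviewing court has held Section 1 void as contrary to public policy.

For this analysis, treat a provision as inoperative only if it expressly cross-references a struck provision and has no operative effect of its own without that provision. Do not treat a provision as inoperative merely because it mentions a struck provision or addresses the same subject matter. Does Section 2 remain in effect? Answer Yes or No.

Section 1 is struck. Section 2 merely fixes the acknowledgement condition for Section 1; with Section 1 gone it has nothing to operate on and falls away. Section 5 is a severability clause and preserves every provision that can still be given independent effect. That leaves Section 3, Section 4, and Section 5 in effect. Section 2 is among the inoperative provisions, so the answer is no.

No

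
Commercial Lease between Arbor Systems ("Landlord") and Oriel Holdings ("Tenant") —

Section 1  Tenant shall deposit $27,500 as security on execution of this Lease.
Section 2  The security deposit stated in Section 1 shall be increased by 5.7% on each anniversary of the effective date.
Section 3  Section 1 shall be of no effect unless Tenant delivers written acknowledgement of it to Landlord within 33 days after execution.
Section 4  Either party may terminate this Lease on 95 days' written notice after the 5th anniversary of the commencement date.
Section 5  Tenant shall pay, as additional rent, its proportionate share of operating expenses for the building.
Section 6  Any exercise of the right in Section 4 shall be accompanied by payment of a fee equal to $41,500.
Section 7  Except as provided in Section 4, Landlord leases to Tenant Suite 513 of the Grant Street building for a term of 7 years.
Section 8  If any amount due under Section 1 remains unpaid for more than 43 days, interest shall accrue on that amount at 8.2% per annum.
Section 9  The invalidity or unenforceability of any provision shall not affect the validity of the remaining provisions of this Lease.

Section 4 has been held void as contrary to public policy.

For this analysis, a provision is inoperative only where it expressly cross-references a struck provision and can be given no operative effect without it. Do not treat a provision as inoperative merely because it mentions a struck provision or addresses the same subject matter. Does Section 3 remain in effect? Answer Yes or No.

Section 4 is struck. The only function of Section 6 is the exercise fee for Section 4, so it cannot stand once Section 4 is removed. Although Section 7 refers to Section 4, its operative terms do not depend on Section 4, so it remains in effect. Under the severability clause in Section 9, the remaining provisions continue in force. That leaves Section 1, Section 2, Section 3, Section 5, Section 7, Section 8, and Section 9 in effect. Section 3 is among the surviving provisions, so the answer is yes.

Yes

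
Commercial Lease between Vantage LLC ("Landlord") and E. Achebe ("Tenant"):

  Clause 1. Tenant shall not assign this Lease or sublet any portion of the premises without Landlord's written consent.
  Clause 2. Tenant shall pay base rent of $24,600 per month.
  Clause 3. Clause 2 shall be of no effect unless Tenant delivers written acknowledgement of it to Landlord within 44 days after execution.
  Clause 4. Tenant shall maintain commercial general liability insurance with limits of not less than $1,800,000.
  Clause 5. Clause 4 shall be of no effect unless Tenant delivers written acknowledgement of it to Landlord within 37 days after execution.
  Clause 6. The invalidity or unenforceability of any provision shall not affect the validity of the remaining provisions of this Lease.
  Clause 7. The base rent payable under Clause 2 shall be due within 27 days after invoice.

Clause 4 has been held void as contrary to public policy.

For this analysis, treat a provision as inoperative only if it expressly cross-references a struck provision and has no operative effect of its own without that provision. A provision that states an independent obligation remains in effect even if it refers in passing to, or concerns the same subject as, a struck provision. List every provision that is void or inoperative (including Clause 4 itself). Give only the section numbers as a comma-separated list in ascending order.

4, 5

Clause 4 is struck. Clause 5 has no operative effect of its own apart from Clause 4 and is therefore inoperative. Clause 6 is a severability clause and preserves every provision that can still be given independent effect. The provisions still in force are Clause 1, Clause 2, Clause 3, Clause 6, and Clause 7.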